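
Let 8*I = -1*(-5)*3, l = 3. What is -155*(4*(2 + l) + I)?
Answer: -27125/8 ≈ -3390.6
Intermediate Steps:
I = 15/8 (I = (-1*(-5)*3)/8 = (5*3)/8 = (⅛)*15 = 15/8 ≈ 1.8750)
-155*(4*(2 + l) + I) = -155*(4*(2 + 3) + 15/8) = -155*(4*5 + 15/8) = -155*(20 + 15/8) = -155*175/8 = -27125/8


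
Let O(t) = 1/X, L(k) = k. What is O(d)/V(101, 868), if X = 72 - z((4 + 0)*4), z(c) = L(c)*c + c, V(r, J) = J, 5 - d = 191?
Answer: -1/173600 ≈ -5.7604e-6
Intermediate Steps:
d = -186 (d = 5 - 1*191 = 5 - 191 = -186)
z(c) = c + c² (z(c) = c*c + c = c² + c = c + c²)
X = -200 (X = 72 - (4 + 0)*4*(1 + (4 + 0)*4) = 72 - 4*4*(1 + 4*4) = 72 - 16*(1 + 16) = 72 - 16*17 = 72 - 1*272 = 72 - 272 = -200)
O(t) = -1/200 (O(t) = 1/(-200) = -1/200)
O(d)/V(101, 868) = -1/200/868 = -1/200*1/868 = -1/173600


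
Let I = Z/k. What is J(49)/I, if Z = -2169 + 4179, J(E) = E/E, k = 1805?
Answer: 361/402 ≈ 0.89801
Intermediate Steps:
J(E) = 1
Z = 2010
I = 402/361 (I = 2010/1805 = 2010*(1/1805) = 402/361 ≈ 1.1136)
J(49)/I = 1/(402/361) = 1*(361/402) = 361/402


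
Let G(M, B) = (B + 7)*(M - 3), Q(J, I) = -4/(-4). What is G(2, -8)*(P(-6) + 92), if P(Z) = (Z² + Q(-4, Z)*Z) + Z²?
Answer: 158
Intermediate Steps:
Q(J, I) = 1 (Q(J, I) = -4*(-¼) = 1)
P(Z) = Z + 2*Z² (P(Z) = (Z² + 1*Z) + Z² = (Z² + Z) + Z² = (Z + Z²) + Z² = Z + 2*Z²)
G(M, B) = (-3 + M)*(7 + B) (G(M, B) = (7 + B)*(-3 + M) = (-3 + M)*(7 + B))
G(2, -8)*(P(-6) + 92) = (-21 - 3*(-8) + 7*2 - 8*2)*(-6*(1 + 2*(-6)) + 92) = (-21 + 24 + 14 - 16)*(-6*(1 - 12) + 92) = 1*(-6*(-11) + 92) = 1*(66 + 92) = 1*158 = 158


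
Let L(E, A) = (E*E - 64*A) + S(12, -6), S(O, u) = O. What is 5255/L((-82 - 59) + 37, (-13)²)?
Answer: 5255/12 ≈ 437.92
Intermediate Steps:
L(E, A) = 12 + E² - 64*A (L(E, A) = (E*E - 64*A) + 12 = (E² - 64*A) + 12 = 12 + E² - 64*A)
5255/L((-82 - 59) + 37, (-13)²) = 5255/(12 + ((-82 - 59) + 37)² - 64*(-13)²) = 5255/(12 + (-141 + 37)² - 64*169) = 5255/(12 + (-104)² - 10816) = 5255/(12 + 10816 - 10816) = 5255/12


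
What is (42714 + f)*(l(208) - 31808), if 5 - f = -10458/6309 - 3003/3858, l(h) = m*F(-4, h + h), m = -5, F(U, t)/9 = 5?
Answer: -1233679768567411/901486 ≈ -1.3685e+9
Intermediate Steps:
F(U, t) = 45 (F(U, t) = 9*5 = 45)
l(h) = -225 (l(h) = -5*45 = -225)
f = 6703463/901486 (f = 5 - (-10458/6309 - 3003/3858) = 5 - (-10458*1/6309 - 3003*1/3858) = 5 - (-1162/701 - 1001/1286) = 5 - 1*(-2196033/901486) = 5 + 2196033/901486 = 6703463/901486 ≈ 7.4360)
(42714 + f)*(l(208) - 31808) = (42714 + 6703463/901486)*(-225 - 31808) = (38512776467/901486)*(-32033) = -1233679768567411/901486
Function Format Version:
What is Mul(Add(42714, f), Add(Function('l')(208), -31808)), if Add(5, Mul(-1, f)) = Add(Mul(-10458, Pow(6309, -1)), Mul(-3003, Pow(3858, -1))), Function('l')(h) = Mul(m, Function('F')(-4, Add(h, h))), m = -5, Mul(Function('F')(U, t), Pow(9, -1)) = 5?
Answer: Rational(-1233679768567411, 901486) ≈ -1.3685e+9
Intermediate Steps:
Function('F')(U, t) = 45 (Function('F')(U, t) = Mul(9, 5) = 45)
Function('l')(h) = -225 (Function('l')(h) = Mul(-5, 45) = -225)
f = Rational(6703463, 901486) (f = Add(5, Mul(-1, Add(Mul(-10458, Pow(6309, -1)), Mul(-3003, Pow(3858, -1))))) = Add(5, Mul(-1, Add(Mul(-10458, Rational(1, 6309)), Mul(-3003, Rational(1, 3858))))) = Add(5, Mul(-1, Add(Rational(-1162, 701), Rational(-1001, 1286)))) = Add(5, Mul(-1, Rational(-2196033, 901486))) = Add(5, Rational(2196033, 901486)) = Rational(6703463, 901486) ≈ 7.4360)
Mul(Add(42714, f), Add(Function('l')(208), -31808)) = Mul(Add(42714, Rational(6703463, 901486)), Add(-225, -31808)) = Mul(Rational(38512776467, 901486), -32033) = Rational(-1233679768567411, 901486)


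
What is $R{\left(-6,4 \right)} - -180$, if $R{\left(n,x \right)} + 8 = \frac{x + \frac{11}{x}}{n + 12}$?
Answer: $\frac{1385}{8} \approx 173.13$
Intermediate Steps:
$R{\left(n,x \right)} = -8 + \frac{x + \frac{11}{x}}{12 + n}$ ($R{\left(n,x \right)} = -8 + \frac{x + \frac{11}{x}}{n + 12} = -8 + \frac{x + \frac{11}{x}}{12 + n}$)
$R{\left(-6,4 \right)} - -180 = \frac{11 + 4^{2} - 384 - \left(-48\right) 4}{4 \left(12 - 6\right)} - -180 = \frac{11 + 16 - 384 + 192}{4 \cdot 6} + 180 = \frac{1}{4} \cdot \frac{1}{6} \left(-165\right) + 180 = - \frac{55}{8} + 180 = \frac{1385}{8}$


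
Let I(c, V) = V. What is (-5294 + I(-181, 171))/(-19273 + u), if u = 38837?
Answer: -5123/19564 ≈ -0.26186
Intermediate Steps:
(-5294 + I(-181, 171))/(-19273 + u) = (-5294 + 171)/(-19273 + 38837) = -5123/19564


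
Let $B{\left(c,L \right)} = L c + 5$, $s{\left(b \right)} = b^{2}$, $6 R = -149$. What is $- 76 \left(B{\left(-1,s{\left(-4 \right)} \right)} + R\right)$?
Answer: $\frac{8170}{3} \approx 2723.3$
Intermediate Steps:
$R = - \frac{149}{6}$ ($R = \frac{1}{6} \left(-149\right) = - \frac{149}{6} \approx -24.833$)
$B{\left(c,L \right)} = 5 + L c$
$- 76 \left(B{\left(-1,s{\left(-4 \right)} \right)} + R\right) = - 76 \left(\left(5 + \left(-4\right)^{2} \left(-1\right)\right) - \frac{149}{6}\right) = - 76 \left(\left(5 + 16 \left(-1\right)\right) - \frac{149}{6}\right) = - 76 \left(\left(5 - 16\right) - \frac{149}{6}\right) = - 76 \left(-11 - \frac{149}{6}\right) = \left(-76\right) \left(- \frac{215}{6}\right) = \frac{8170}{3}$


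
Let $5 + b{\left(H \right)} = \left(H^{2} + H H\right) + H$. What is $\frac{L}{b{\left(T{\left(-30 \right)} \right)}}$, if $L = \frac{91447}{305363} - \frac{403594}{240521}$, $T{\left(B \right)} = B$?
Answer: $- \frac{20249550147}{25926513585419} \approx -0.00078104$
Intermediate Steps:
$b{\left(H \right)} = -5 + H + 2 H^{2}$ ($b{\left(H \right)} = -5 + \left(\left(H^{2} + H H\right) + H\right) = -5 + \left(\left(H^{2} + H^{2}\right) + H\right) = -5 + \left(2 H^{2} + H\right) = -5 + \left(H + 2 H^{2}\right) = -5 + H + 2 H^{2}$)
$L = - \frac{101247750735}{73446214123}$ ($L = 91447 \cdot \frac{1}{305363} - \frac{403594}{240521} = \frac{91447}{305363} - \frac{403594}{240521} = - \frac{101247750735}{73446214123} \approx -1.3785$)
$\frac{L}{b{\left(T{\left(-30 \right)} \right)}} = - \frac{101247750735}{73446214123 \left(-5 - 30 + 2 \left(-30\right)^{2}\right)} = - \frac{101247750735}{73446214123 \left(-5 - 30 + 2 \cdot 900\right)} = - \frac{101247750735}{73446214123 \left(-5 - 30 + 1800\right)} = - \frac{101247750735}{73446214123 \cdot 1765} = \left(- \frac{101247750735}{73446214123}\right) \frac{1}{1765} = - \frac{20249550147}{25926513585419}$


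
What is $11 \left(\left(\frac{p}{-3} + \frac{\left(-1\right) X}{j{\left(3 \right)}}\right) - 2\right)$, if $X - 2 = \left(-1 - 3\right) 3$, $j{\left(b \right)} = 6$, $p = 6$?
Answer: $- \frac{77}{3} \approx -25.667$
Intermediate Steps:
$X = -10$ ($X = 2 + \left(-1 - 3\right) 3 = 2 - 12 = -10$)
$11 \left(\left(\frac{p}{-3} + \frac{\left(-1\right) X}{j{\left(3 \right)}}\right) - 2\right) = 11 \left(\left(\frac{6}{-3} + \frac{\left(-1\right) \left(-10\right)}{6}\right) - 2\right) = 11 \left(\left(6 \left(- \frac{1}{3}\right) + 10 \cdot \frac{1}{6}\right) - 2\right) = 11 \left(\left(-2 + \frac{5}{3}\right) - 2\right) = 11 \left(- \frac{1}{3} - 2\right) = 11 \left(- \frac{7}{3}\right) = - \frac{77}{3}$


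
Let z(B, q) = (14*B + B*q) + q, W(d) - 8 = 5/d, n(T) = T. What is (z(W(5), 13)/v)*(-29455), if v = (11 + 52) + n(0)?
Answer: -7540480/63 ≈ -1.1969e+5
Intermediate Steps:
W(d) = 8 + 5/d
z(B, q) = q + 14*B + B*q
v = 63 (v = (11 + 52) + 0 = 63 + 0 = 63)
(z(W(5), 13)/v)*(-29455) = ((13 + 14*(8 + 5/5) + (8 + 5/5)*13)/63)*(-29455) = ((13 + 14*(8 + 5*(1/5)) + (8 + 5*(1/5))*13)*(1/63))*(-29455) = ((13 + 14*(8 + 1) + (8 + 1)*13)*(1/63))*(-29455) = ((13 + 14*9 + 9*13)*(1/63))*(-29455) = ((13 + 126 + 117)*(1/63))*(-29455) = (256*(1/63))*(-29455) = (256/63)*(-29455) = -7540480/63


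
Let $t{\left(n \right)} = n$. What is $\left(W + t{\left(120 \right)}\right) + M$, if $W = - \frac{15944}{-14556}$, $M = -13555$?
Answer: $- \frac{48885979}{3639} \approx -13434.0$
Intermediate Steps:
$W = \frac{3986}{3639}$ ($W = \left(-15944\right) \left(- \frac{1}{14556}\right) = \frac{3986}{3639} \approx 1.0954$)
$\left(W + t{\left(120 \right)}\right) + M = \left(\frac{3986}{3639} + 120\right) - 13555 = \frac{440666}{3639} - 13555 = - \frac{48885979}{3639}$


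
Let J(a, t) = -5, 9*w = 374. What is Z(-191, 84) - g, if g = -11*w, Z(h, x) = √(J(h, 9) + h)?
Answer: 4114/9 + 14*I ≈ 457.11 + 14.0*I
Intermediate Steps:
w = 374/9 (w = (⅑)*374 = 374/9 ≈ 41.556)
Z(h, x) = √(-5 + h)
g = -4114/9 (g = -11*374/9 = -4114/9 ≈ -457.11)
Z(-191, 84) - g = √(-5 - 191) - 1*(-4114/9) = √(-196) + 4114/9 = 14*I + 4114/9 = 4114/9 + 14*I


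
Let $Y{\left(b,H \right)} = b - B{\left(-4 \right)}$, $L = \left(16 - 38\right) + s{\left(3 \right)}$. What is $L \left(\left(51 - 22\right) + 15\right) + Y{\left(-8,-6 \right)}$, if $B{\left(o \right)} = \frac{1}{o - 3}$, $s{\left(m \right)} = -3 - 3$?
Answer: $- \frac{8679}{7} \approx -1239.9$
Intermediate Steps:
$s{\left(m \right)} = -6$ ($s{\left(m \right)} = -3 - 3 = -6$)
$B{\left(o \right)} = \frac{1}{-3 + o}$
$L = -28$ ($L = \left(16 - 38\right) - 6 = -22 - 6 = -28$)
$Y{\left(b,H \right)} = \frac{1}{7} + b$ ($Y{\left(b,H \right)} = b - \frac{1}{-3 - 4} = b - \frac{1}{-7} = b - - \frac{1}{7} = b + \frac{1}{7} = \frac{1}{7} + b$)
$L \left(\left(51 - 22\right) + 15\right) + Y{\left(-8,-6 \right)} = - 28 \left(\left(51 - 22\right) + 15\right) + \left(\frac{1}{7} - 8\right) = - 28 \left(29 + 15\right) - \frac{55}{7} = \left(-28\right) 44 - \frac{55}{7} = -1232 - \frac{55}{7} = - \frac{8679}{7}$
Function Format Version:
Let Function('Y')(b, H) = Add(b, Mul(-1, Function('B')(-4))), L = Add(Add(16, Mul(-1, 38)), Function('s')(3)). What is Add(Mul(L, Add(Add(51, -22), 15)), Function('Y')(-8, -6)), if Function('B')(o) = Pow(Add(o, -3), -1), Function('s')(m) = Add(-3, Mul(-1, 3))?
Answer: Rational(-8679, 7) ≈ -1239.9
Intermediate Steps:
Function('s')(m) = -6 (Function('s')(m) = Add(-3, -3) = -6)
Function('B')(o) = Pow(Add(-3, o), -1)
L = -28 (L = Add(Add(16, Mul(-1, 38)), -6) = Add(Add(16, -38), -6) = Add(-22, -6) = -28)
Function('Y')(b, H) = Add(Rational(1, 7), b) (Function('Y')(b, H) = Add(b, Mul(-1, Pow(Add(-3, -4), -1))) = Add(b, Mul(-1, Pow(-7, -1))) = Add(b, Mul(-1, Rational(-1, 7))) = Add(b, Rational(1, 7)) = Add(Rational(1, 7), b))
Add(Mul(L, Add(Add(51, -22), 15)), Function('Y')(-8, -6)) = Add(Mul(-28, Add(Add(51, -22), 15)), Add(Rational(1, 7), -8)) = Add(Mul(-28, Add(29, 15)), Rational(-55, 7)) = Add(Mul(-28, 44), Rational(-55, 7)) = Add(-1232, Rational(-55, 7)) = Rational(-8679, 7)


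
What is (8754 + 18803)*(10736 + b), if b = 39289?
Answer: 1378538925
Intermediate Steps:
(8754 + 18803)*(10736 + b) = (8754 + 18803)*(10736 + 39289) = 27557*50025 = 1378538925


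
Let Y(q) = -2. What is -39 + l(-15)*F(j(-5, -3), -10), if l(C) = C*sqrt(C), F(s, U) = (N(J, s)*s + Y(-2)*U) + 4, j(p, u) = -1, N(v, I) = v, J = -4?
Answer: -39 - 420*I*sqrt(15) ≈ -39.0 - 1626.7*I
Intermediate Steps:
F(s, U) = 4 - 4*s - 2*U (F(s, U) = (-4*s - 2*U) + 4 = 4 - 4*s - 2*U)
l(C) = C**(3/2)
-39 + l(-15)*F(j(-5, -3), -10) = -39 + (-15)**(3/2)*(4 - 4*(-1) - 2*(-10)) = -39 + (-15*I*sqrt(15))*(4 + 4 + 20) = -39 - 15*I*sqrt(15)*28 = -39 - 420*I*sqrt(15)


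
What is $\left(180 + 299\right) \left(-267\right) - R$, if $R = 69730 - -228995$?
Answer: $-426618$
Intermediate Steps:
$R = 298725$ ($R = 69730 + 228995 = 298725$)
$\left(180 + 299\right) \left(-267\right) - R = \left(180 + 299\right) \left(-267\right) - 298725 = 479 \left(-267\right) - 298725 = -127893 - 298725 = -426618$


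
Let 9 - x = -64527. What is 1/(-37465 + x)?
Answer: 1/27071 ≈ 3.6940e-5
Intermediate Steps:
x = 64536 (x = 9 - 1*(-64527) = 9 + 64527 = 64536)
1/(-37465 + x) = 1/(-37465 + 64536) = 1/27071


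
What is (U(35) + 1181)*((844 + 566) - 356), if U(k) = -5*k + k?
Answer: 1097214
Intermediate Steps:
U(k) = -4*k
(U(35) + 1181)*((844 + 566) - 356) = (-4*35 + 1181)*((844 + 566) - 356) = (-140 + 1181)*(1410 - 356) = 1041*1054 = 1097214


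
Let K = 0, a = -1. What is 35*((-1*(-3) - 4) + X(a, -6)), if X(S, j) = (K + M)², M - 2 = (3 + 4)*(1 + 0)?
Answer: 2800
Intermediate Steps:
M = 9 (M = 2 + (3 + 4)*(1 + 0) = 2 + 7*1 = 2 + 7 = 9)
X(S, j) = 81 (X(S, j) = (0 + 9)² = 9² = 81)
35*((-1*(-3) - 4) + X(a, -6)) = 35*((-1*(-3) - 4) + 81) = 35*((3 - 4) + 81) = 35*(-1 + 81) = 35*80 = 2800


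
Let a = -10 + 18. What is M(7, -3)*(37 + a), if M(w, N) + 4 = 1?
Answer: -135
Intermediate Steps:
a = 8
M(w, N) = -3 (M(w, N) = -4 + 1 = -3)
M(7, -3)*(37 + a) = -3*(37 + 8) = -3*45 = -135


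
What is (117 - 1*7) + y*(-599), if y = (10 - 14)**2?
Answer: -9474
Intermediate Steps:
y = 16 (y = (-4)**2 = 16)
(117 - 1*7) + y*(-599) = (117 - 1*7) + 16*(-599) = (117 - 7) - 9584 = 110 - 9584 = -9474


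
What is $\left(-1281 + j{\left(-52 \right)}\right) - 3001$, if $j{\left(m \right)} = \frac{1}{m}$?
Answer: $- \frac{222665}{52} \approx -4282.0$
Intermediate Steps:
$\left(-1281 + j{\left(-52 \right)}\right) - 3001 = \left(-1281 + \frac{1}{-52}\right) - 3001 = \left(-1281 - \frac{1}{52}\right) - 3001 = - \frac{66613}{52} - 3001 = - \frac{222665}{52}$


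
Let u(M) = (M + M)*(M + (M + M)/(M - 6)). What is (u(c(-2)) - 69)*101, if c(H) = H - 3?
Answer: -31209/11 ≈ -2837.2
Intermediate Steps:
c(H) = -3 + H
u(M) = 2*M*(M + 2*M/(-6 + M)) (u(M) = (2*M)*(M + (2*M)/(-6 + M)) = (2*M)*(M + 2*M/(-6 + M)) = 2*M*(M + 2*M/(-6 + M)))
(u(c(-2)) - 69)*101 = (2*(-3 - 2)²*(-4 + (-3 - 2))/(-6 + (-3 - 2)) - 69)*101 = (2*(-5)²*(-4 - 5)/(-6 - 5) - 69)*101 = (2*25*(-9)/(-11) - 69)*101 = (2*25*(-1/11)*(-9) - 69)*101 = (450/11 - 69)*101 = -309/11*101 = -31209/11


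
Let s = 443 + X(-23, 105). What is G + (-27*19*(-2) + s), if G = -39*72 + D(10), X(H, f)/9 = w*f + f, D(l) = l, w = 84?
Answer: 78996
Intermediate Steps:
X(H, f) = 765*f (X(H, f) = 9*(84*f + f) = 9*(85*f) = 765*f)
s = 80768 (s = 443 + 765*105 = 443 + 80325 = 80768)
G = -2798 (G = -39*72 + 10 = -2808 + 10 = -2798)
G + (-27*19*(-2) + s) = -2798 + (-27*19*(-2) + 80768) = -2798 + (-513*(-2) + 80768) = -2798 + (1026 + 80768) = -2798 + 81794 = 78996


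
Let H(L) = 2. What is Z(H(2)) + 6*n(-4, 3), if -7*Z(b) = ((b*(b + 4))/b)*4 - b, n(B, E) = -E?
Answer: -148/7 ≈ -21.143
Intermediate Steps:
Z(b) = -16/7 - 3*b/7 (Z(b) = -(((b*(b + 4))/b)*4 - b)/7 = -(((b*(4 + b))/b)*4 - b)/7 = -((4 + b)*4 - b)/7 = -((16 + 4*b) - b)/7 = -(16 + 3*b)/7 = -16/7 - 3*b/7)
Z(H(2)) + 6*n(-4, 3) = (-16/7 - 3/7*2) + 6*(-1*3) = (-16/7 - 6/7) + 6*(-3) = -22/7 - 18 = -148/7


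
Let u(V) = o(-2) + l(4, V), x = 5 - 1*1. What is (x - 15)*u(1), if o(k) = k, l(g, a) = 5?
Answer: -33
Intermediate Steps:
x = 4 (x = 5 - 1 = 4)
u(V) = 3 (u(V) = -2 + 5 = 3)
(x - 15)*u(1) = (4 - 15)*3 = -11*3 = -33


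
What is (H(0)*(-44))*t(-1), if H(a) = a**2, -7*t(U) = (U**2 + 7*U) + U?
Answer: 0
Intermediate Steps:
t(U) = -8*U/7 - U**2/7 (t(U) = -((U**2 + 7*U) + U)/7 = -(U**2 + 8*U)/7 = -8*U/7 - U**2/7)
(H(0)*(-44))*t(-1) = (0**2*(-44))*(-1/7*(-1)*(8 - 1)) = (0*(-44))*(-1/7*(-1)*7) = 0*1 = 0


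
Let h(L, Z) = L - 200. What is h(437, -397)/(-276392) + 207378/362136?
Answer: 2384658081/4170478888 ≈ 0.57179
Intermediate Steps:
h(L, Z) = -200 + L
h(437, -397)/(-276392) + 207378/362136 = (-200 + 437)/(-276392) + 207378/362136 = 237*(-1/276392) + 207378*(1/362136) = -237/276392 + 34563/60356 = 2384658081/4170478888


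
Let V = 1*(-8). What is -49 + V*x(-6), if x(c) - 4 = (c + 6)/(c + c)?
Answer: -81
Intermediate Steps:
x(c) = 4 + (6 + c)/(2*c) (x(c) = 4 + (c + 6)/(c + c) = 4 + (6 + c)/((2*c)) = 4 + (6 + c)*(1/(2*c)) = 4 + (6 + c)/(2*c))
V = -8
-49 + V*x(-6) = -49 - 8*(9/2 + 3/(-6)) = -49 - 8*(9/2 + 3*(-⅙)) = -49 - 8*(9/2 - ½) = -49 - 8*4 = -49 - 32 = -81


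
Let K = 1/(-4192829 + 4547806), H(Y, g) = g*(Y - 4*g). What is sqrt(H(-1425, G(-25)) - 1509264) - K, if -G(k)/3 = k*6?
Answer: -1/354977 + 3*I*sqrt(328946) ≈ -2.8171e-6 + 1720.6*I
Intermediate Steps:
G(k) = -18*k (G(k) = -3*k*6 = -18*k)
K = 1/354977 ≈ 2.8171e-6
sqrt(H(-1425, G(-25)) - 1509264) - K = sqrt((-18*(-25))*(-1425 - (-72)*(-25)) - 1509264) - 1*1/354977 = sqrt(450*(-1425 - 4*450) - 1509264) - 1/354977 = sqrt(450*(-1425 - 1800) - 1509264) - 1/354977 = sqrt(450*(-3225) - 1509264) - 1/354977 = sqrt(-1451250 - 1509264) - 1/354977 = sqrt(-2960514) - 1/354977 = 3*I*sqrt(328946) - 1/354977 = -1/354977 + 3*I*sqrt(328946)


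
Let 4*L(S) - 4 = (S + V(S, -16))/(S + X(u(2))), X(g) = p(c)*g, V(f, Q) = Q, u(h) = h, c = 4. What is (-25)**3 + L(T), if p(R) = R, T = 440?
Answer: -3499723/224 ≈ -15624.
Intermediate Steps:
X(g) = 4*g
L(S) = 1 + (-16 + S)/(4*(8 + S)) (L(S) = 1 + ((S - 16)/(S + 4*2))/4 = 1 + ((-16 + S)/(S + 8))/4 = 1 + ((-16 + S)/(8 + S))/4 = 1 + (-16 + S)/(4*(8 + S)))
(-25)**3 + L(T) = (-25)**3 + (16 + 5*440)/(4*(8 + 440)) = -15625 + (1/4)*(16 + 2200)/448 = -15625 + (1/4)*(1/448)*2216 = -15625 + 277/224 = -3499723/224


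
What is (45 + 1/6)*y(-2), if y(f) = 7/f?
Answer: -1897/12 ≈ -158.08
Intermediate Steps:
(45 + 1/6)*y(-2) = (45 + 1/6)*(7/(-2)) = (45 + ⅙)*(7*(-½)) = (271/6)*(-7/2) = -1897/12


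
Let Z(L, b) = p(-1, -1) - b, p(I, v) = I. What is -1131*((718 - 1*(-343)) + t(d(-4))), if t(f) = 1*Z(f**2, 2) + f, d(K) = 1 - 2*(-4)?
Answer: -1206777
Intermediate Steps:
d(K) = 9 (d(K) = 1 + 8 = 9)
Z(L, b) = -1 - b
t(f) = -3 + f (t(f) = 1*(-1 - 1*2) + f = 1*(-1 - 2) + f = 1*(-3) + f = -3 + f)
-1131*((718 - 1*(-343)) + t(d(-4))) = -1131*((718 - 1*(-343)) + (-3 + 9)) = -1131*((718 + 343) + 6) = -1131*(1061 + 6) = -1131*1067 = -1206777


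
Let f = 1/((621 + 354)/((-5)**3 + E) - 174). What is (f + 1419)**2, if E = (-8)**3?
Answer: 148956410752900/73977201 ≈ 2.0135e+6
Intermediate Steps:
E = -512
f = -49/8601 (f = 1/((621 + 354)/((-5)**3 - 512) - 174) = 1/(975/(-125 - 512) - 174) = 1/(975/(-637) - 174) = 1/(975*(-1/637) - 174) = 1/(-75/49 - 174) = 1/(-8601/49) = -49/8601 ≈ -0.0056970)
(f + 1419)**2 = (-49/8601 + 1419)**2 = (12204770/8601)**2 = 148956410752900/73977201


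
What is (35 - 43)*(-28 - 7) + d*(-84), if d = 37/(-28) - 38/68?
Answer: 7445/17 ≈ 437.94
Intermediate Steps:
d = -895/476 (d = 37*(-1/28) - 38*1/68 = -37/28 - 19/34 = -895/476 ≈ -1.8803)
(35 - 43)*(-28 - 7) + d*(-84) = (35 - 43)*(-28 - 7) - 895/476*(-84) = -8*(-35) + 2685/17 = 280 + 2685/17 = 7445/17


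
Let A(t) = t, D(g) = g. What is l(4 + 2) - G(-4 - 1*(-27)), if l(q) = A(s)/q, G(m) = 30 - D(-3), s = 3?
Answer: -65/2 ≈ -32.500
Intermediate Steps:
G(m) = 33 (G(m) = 30 - 1*(-3) = 30 + 3 = 33)
l(q) = 3/q
l(4 + 2) - G(-4 - 1*(-27)) = 3/(4 + 2) - 1*33 = 3/6 - 33 = 3*(1/6) - 33 = 1/2 - 33 = -65/2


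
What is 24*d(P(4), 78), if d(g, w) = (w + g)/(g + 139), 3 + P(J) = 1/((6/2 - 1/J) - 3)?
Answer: 142/11 ≈ 12.909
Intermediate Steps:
P(J) = -3 - J (P(J) = -3 + 1/((6/2 - 1/J) - 3) = -3 + 1/((6*(1/2) - 1/J) - 3) = -3 + 1/((3 - 1/J) - 3) = -3 + 1/(-1/J) = -3 - J)
d(g, w) = (g + w)/(139 + g)
24*d(P(4), 78) = 24*(((-3 - 1*4) + 78)/(139 + (-3 - 1*4))) = 24*(((-3 - 4) + 78)/(139 + (-3 - 4))) = 24*((-7 + 78)/(139 - 7)) = 24*(71/132) = 142/11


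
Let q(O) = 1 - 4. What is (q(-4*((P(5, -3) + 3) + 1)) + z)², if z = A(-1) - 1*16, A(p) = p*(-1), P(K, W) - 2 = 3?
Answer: 324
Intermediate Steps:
P(K, W) = 5 (P(K, W) = 2 + 3 = 5)
A(p) = -p
z = -15 (z = -1*(-1) - 1*16 = 1 - 16 = -15)
q(O) = -3
(q(-4*((P(5, -3) + 3) + 1)) + z)² = (-3 - 15)² = (-18)² = 324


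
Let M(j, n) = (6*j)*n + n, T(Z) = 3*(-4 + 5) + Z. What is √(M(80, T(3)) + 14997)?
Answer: 3*√1987 ≈ 133.73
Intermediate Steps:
T(Z) = 3 + Z (T(Z) = 3*1 + Z = 3 + Z)
M(j, n) = n + 6*j*n (M(j, n) = 6*j*n + n = n + 6*j*n)
√(M(80, T(3)) + 14997) = √((3 + 3)*(1 + 6*80) + 14997) = √(6*(1 + 480) + 14997) = √(6*481 + 14997) = √(2886 + 14997) = √17883 = 3*√1987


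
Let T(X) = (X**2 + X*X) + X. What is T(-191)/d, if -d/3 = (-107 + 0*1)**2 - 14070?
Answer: 24257/2621 ≈ 9.2549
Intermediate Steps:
T(X) = X + 2*X**2 (T(X) = (X**2 + X**2) + X = 2*X**2 + X = X + 2*X**2)
d = 7863 (d = -3*((-107 + 0*1)**2 - 14070) = -3*((-107 + 0)**2 - 14070) = -3*((-107)**2 - 14070) = -3*(11449 - 14070) = -3*(-2621) = 7863)
T(-191)/d = -191*(1 + 2*(-191))/7863 = -191*(1 - 382)*(1/7863) = -191*(-381)*(1/7863) = 72771*(1/7863) = 24257/2621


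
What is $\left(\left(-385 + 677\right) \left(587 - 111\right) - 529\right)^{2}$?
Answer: $19172002369$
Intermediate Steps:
$\left(\left(-385 + 677\right) \left(587 - 111\right) - 529\right)^{2} = \left(292 \cdot 476 - 529\right)^{2} = \left(138992 - 529\right)^{2} = 138463^{2} = 19172002369$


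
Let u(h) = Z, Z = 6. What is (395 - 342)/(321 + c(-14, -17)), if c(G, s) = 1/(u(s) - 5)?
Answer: 53/322 ≈ 0.16460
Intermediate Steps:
u(h) = 6
c(G, s) = 1 (c(G, s) = 1/(6 - 5) = 1/1 = 1)
(395 - 342)/(321 + c(-14, -17)) = (395 - 342)/(321 + 1) = 53/322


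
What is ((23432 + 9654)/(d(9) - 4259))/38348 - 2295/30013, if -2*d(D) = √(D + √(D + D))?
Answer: -2295/30013 - 16543/(19174*(4259 + √(9 + 3*√2)/2)) ≈ -0.076669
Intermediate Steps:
d(D) = -√(D + √2*√D)/2 (d(D) = -√(D + √(D + D))/2 = -√(D + √(2*D))/2 = -√(D + √2*√D)/2)
((23432 + 9654)/(d(9) - 4259))/38348 - 2295/30013 = ((23432 + 9654)/(-√(9 + √2*√9)/2 - 4259))/38348 - 2295/30013 = (33086/(-√(9 + √2*3)/2 - 4259))*(1/38348) - 2295*1/30013 = (33086/(-√(9 + 3*√2)/2 - 4259))*(1/38348) - 2295/30013 = (33086/(-4259 - √(9 + 3*√2)/2))*(1/38348) - 2295/30013 = 16543/(19174*(-4259 - √(9 + 3*√2)/2)) - 2295/30013 = -2295/30013 + 16543/(19174*(-4259 - √(9 + 3*√2)/2))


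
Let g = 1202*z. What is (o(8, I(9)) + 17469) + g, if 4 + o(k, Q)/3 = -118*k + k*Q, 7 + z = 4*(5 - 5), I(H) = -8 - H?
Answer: 5803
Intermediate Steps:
z = -7 (z = -7 + 4*(5 - 5) = -7 + 4*0 = -7 + 0 = -7)
o(k, Q) = -12 - 354*k + 3*Q*k (o(k, Q) = -12 + 3*(-118*k + k*Q) = -12 + 3*(-118*k + Q*k) = -12 + (-354*k + 3*Q*k) = -12 - 354*k + 3*Q*k)
g = -8414 (g = 1202*(-7) = -8414)
(o(8, I(9)) + 17469) + g = ((-12 - 354*8 + 3*(-8 - 1*9)*8) + 17469) - 8414 = ((-12 - 2832 + 3*(-8 - 9)*8) + 17469) - 8414 = ((-12 - 2832 + 3*(-17)*8) + 17469) - 8414 = ((-12 - 2832 - 408) + 17469) - 8414 = (-3252 + 17469) - 8414 = 14217 - 8414 = 5803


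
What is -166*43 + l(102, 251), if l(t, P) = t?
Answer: -7036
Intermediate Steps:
-166*43 + l(102, 251) = -166*43 + 102 = -7138 + 102 = -7036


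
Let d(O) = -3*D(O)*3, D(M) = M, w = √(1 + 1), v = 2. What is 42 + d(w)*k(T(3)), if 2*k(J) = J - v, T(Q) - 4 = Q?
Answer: 42 - 45*√2/2 ≈ 10.180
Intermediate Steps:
T(Q) = 4 + Q
w = √2 ≈ 1.4142
k(J) = -1 + J/2 (k(J) = (J - 1*2)/2 = (J - 2)/2 = (-2 + J)/2 = -1 + J/2)
d(O) = -9*O (d(O) = -3*O*3 = -9*O)
42 + d(w)*k(T(3)) = 42 + (-9*√2)*(-1 + (4 + 3)/2) = 42 + (-9*√2)*(-1 + (½)*7) = 42 + (-9*√2)*(-1 + 7/2) = 42 - 9*√2*(5/2) = 42 - 45*√2/2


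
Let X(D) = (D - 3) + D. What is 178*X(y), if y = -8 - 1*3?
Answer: -4450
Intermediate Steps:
y = -11 (y = -8 - 3 = -11)
X(D) = -3 + 2*D (X(D) = (-3 + D) + D = -3 + 2*D)
178*X(y) = 178*(-3 + 2*(-11)) = 178*(-3 - 22) = 178*(-25) = -4450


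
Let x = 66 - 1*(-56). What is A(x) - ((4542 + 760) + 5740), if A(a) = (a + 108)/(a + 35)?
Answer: -1733364/157 ≈ -11041.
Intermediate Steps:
x = 122 (x = 66 + 56 = 122)
A(a) = (108 + a)/(35 + a)
A(x) - ((4542 + 760) + 5740) = (108 + 122)/(35 + 122) - ((4542 + 760) + 5740) = 230/157 - (5302 + 5740) = (1/157)*230 - 1*11042 = 230/157 - 11042 = -1733364/157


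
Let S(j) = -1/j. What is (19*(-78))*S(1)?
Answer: 1482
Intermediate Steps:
(19*(-78))*S(1) = (19*(-78))*(-1/1) = -(-1482) = -1482*(-1) = 1482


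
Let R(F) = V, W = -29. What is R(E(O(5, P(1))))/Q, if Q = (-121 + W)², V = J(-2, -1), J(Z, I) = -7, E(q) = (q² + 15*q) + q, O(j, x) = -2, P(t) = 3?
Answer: -7/22500 ≈ -0.00031111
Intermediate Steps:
E(q) = q² + 16*q
V = -7
R(F) = -7
Q = 22500 (Q = (-121 - 29)² = (-150)² = 22500)
R(E(O(5, P(1))))/Q = -7/22500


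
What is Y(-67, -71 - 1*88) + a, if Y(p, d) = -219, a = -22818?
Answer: -23037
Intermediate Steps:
Y(-67, -71 - 1*88) + a = -219 - 22818 = -23037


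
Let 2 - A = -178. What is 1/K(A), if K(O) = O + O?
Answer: 1/360 ≈ 0.0027778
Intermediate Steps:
A = 180 (A = 2 - 1*(-178) = 2 + 178 = 180)
K(O) = 2*O
1/K(A) = 1/(2*180) = 1/360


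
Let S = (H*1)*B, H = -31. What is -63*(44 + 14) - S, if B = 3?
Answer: -3561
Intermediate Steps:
S = -93 (S = -31*1*3 = -31*3 = -93)
-63*(44 + 14) - S = -63*(44 + 14) - 1*(-93) = -63*58 + 93 = -3654 + 93 = -3561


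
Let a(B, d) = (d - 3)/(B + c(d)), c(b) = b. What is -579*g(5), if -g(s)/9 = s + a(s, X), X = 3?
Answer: 26055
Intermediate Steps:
a(B, d) = (-3 + d)/(B + d) (a(B, d) = (d - 3)/(B + d) = (-3 + d)/(B + d))
g(s) = -9*s (g(s) = -9*(s + (-3 + 3)/(s + 3)) = -9*(s + 0/(3 + s)) = -9*(s + 0) = -9*s)
-579*g(5) = -(-5211)*5 = -579*(-45) = 26055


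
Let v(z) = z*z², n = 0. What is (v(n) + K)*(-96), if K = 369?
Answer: -35424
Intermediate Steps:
v(z) = z³
(v(n) + K)*(-96) = (0³ + 369)*(-96) = (0 + 369)*(-96) = 369*(-96) = -35424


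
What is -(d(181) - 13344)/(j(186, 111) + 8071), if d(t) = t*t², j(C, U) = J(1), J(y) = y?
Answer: -5916397/8072 ≈ -732.95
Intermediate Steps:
j(C, U) = 1
d(t) = t³
-(d(181) - 13344)/(j(186, 111) + 8071) = -(181³ - 13344)/(1 + 8071) = -(5929741 - 13344)/8072 = -5916397/8072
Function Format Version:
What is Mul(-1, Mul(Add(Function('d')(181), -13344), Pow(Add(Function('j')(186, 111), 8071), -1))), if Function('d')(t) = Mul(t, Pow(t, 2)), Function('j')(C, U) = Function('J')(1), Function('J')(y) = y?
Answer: Rational(-5916397, 8072) ≈ -732.95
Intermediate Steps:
Function('j')(C, U) = 1
Function('d')(t) = Pow(t, 3)
Mul(-1, Mul(Add(Function('d')(181), -13344), Pow(Add(Function('j')(186, 111), 8071), -1))) = Mul(-1, Mul(Add(Pow(181, 3), -13344), Pow(Add(1, 8071), -1))) = Mul(-1, Mul(Add(5929741, -13344), Pow(8072, -1))) = Mul(-1, Mul(5916397, Rational(1, 8072))) = Mul(-1, Rational(5916397, 8072)) = Rational(-5916397, 8072)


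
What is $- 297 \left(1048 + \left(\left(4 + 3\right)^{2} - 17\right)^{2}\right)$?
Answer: $-615384$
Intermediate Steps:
$- 297 \left(1048 + \left(\left(4 + 3\right)^{2} - 17\right)^{2}\right) = - 297 \left(1048 + \left(7^{2} - 17\right)^{2}\right) = - 297 \left(1048 + \left(49 - 17\right)^{2}\right) = - 297 \left(1048 + 32^{2}\right) = - 297 \left(1048 + 1024\right) = \left(-297\right) 2072 = -615384$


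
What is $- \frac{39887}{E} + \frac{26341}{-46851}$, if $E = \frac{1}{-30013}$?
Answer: $\frac{8012381254220}{6693} \approx 1.1971 \cdot 10^{9}$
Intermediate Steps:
$E = - \frac{1}{30013} \approx -3.3319 \cdot 10^{-5}$
$- \frac{39887}{E} + \frac{26341}{-46851} = - \frac{39887}{- \frac{1}{30013}} + \frac{26341}{-46851} = \left(-39887\right) \left(-30013\right) + 26341 \left(- \frac{1}{46851}\right) = 1197128531 - \frac{3763}{6693} = \frac{8012381254220}{6693}$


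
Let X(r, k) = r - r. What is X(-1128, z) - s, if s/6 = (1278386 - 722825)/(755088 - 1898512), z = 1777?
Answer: 1666683/571712 ≈ 2.9152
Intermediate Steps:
X(r, k) = 0
s = -1666683/571712 (s = 6*((1278386 - 722825)/(755088 - 1898512)) = 6*(555561/(-1143424)) = 6*(555561*(-1/1143424)) = 6*(-555561/1143424) = -1666683/571712 ≈ -2.9152)
X(-1128, z) - s = 0 - 1*(-1666683/571712) = 0 + 1666683/571712 = 1666683/571712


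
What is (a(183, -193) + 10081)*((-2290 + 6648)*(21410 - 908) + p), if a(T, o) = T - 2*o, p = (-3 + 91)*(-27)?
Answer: 951527871000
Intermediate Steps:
p = -2376 (p = 88*(-27) = -2376)
(a(183, -193) + 10081)*((-2290 + 6648)*(21410 - 908) + p) = ((183 - 2*(-193)) + 10081)*((-2290 + 6648)*(21410 - 908) - 2376) = ((183 + 386) + 10081)*(4358*20502 - 2376) = (569 + 10081)*(89347716 - 2376) = 10650*89345340 = 951527871000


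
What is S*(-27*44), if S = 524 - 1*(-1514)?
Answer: -2421144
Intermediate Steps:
S = 2038 (S = 524 + 1514 = 2038)
S*(-27*44) = 2038*(-27*44) = 2038*(-1188) = -2421144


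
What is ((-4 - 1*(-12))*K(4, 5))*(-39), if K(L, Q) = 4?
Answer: -1248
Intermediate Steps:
((-4 - 1*(-12))*K(4, 5))*(-39) = ((-4 - 1*(-12))*4)*(-39) = ((-4 + 12)*4)*(-39) = (8*4)*(-39) = 32*(-39) = -1248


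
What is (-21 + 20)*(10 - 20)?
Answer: 10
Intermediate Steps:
(-21 + 20)*(10 - 20) = -1*(-10) = 10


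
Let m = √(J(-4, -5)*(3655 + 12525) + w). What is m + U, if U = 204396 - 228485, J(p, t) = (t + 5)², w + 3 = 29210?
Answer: -24089 + √29207 ≈ -23918.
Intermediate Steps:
w = 29207 (w = -3 + 29210 = 29207)
J(p, t) = (5 + t)²
U = -24089
m = √29207 (m = √((5 - 5)²*(3655 + 12525) + 29207) = √(0²*16180 + 29207) = √(0*16180 + 29207) = √(0 + 29207) = √29207 ≈ 170.90)
m + U = √29207 - 24089 = -24089 + √29207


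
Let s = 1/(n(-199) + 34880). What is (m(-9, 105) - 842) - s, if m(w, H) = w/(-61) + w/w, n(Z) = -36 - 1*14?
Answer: -1786500421/2124630 ≈ -840.85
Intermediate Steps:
n(Z) = -50 (n(Z) = -36 - 14 = -50)
s = 1/34830 (s = 1/(-50 + 34880) = 1/34830 ≈ 2.8711e-5)
m(w, H) = 1 - w/61 (m(w, H) = w*(-1/61) + 1 = -w/61 + 1 = 1 - w/61)
(m(-9, 105) - 842) - s = ((1 - 1/61*(-9)) - 842) - 1*1/34830 = ((1 + 9/61) - 842) - 1/34830 = (70/61 - 842) - 1/34830 = -51292/61 - 1/34830 = -1786500421/2124630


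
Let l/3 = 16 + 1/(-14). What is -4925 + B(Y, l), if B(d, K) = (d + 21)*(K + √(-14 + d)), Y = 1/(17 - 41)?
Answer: -439431/112 + 503*I*√2022/288 ≈ -3923.5 + 78.536*I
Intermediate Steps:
l = 669/14 (l = 3*(16 + 1/(-14)) = 3*(16 + 1*(-1/14)) = 3*(16 - 1/14) = 3*(223/14) = 669/14 ≈ 47.786)
Y = -1/24 (Y = 1/(-24) = -1/24 ≈ -0.041667)
B(d, K) = (21 + d)*(K + √(-14 + d))
-4925 + B(Y, l) = -4925 + (21*(669/14) + 21*√(-14 - 1/24) + (669/14)*(-1/24) - √(-14 - 1/24)/24) = -4925 + (2007/2 + 21*√(-337/24) - 223/112 - I*√2022/288) = -4925 + (2007/2 + 21*(I*√2022/12) - 223/112 - I*√2022/288) = -4925 + (2007/2 + 7*I*√2022/4 - 223/112 - I*√2022/288) = -4925 + (112169/112 + 503*I*√2022/288) = -439431/112 + 503*I*√2022/288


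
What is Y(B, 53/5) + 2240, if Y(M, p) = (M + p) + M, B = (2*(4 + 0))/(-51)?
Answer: 573823/255 ≈ 2250.3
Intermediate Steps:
B = -8/51 (B = (2*4)*(-1/51) = 8*(-1/51) = -8/51 ≈ -0.15686)
Y(M, p) = p + 2*M
Y(B, 53/5) + 2240 = (53/5 + 2*(-8/51)) + 2240 = (53*(⅕) - 16/51) + 2240 = (53/5 - 16/51) + 2240 = 2623/255 + 2240 = 573823/255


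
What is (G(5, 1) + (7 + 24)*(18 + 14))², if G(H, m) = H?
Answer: 994009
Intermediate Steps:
(G(5, 1) + (7 + 24)*(18 + 14))² = (5 + (7 + 24)*(18 + 14))² = (5 + 31*32)² = (5 + 992)² = 997² = 994009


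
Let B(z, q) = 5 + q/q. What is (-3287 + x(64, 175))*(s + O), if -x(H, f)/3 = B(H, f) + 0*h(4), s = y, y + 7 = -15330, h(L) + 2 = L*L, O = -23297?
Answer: 127685370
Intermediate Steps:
B(z, q) = 6 (B(z, q) = 5 + 1 = 6)
h(L) = -2 + L**2 (h(L) = -2 + L*L = -2 + L**2)
y = -15337 (y = -7 - 15330 = -15337)
s = -15337
x(H, f) = -18 (x(H, f) = -3*(6 + 0*(-2 + 4**2)) = -3*(6 + 0*(-2 + 16)) = -3*(6 + 0*14) = -3*(6 + 0) = -3*6 = -18)
(-3287 + x(64, 175))*(s + O) = (-3287 - 18)*(-15337 - 23297) = -3305*(-38634) = 127685370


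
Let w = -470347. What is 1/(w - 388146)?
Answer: -1/858493 ≈ -1.1648e-6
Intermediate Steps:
1/(w - 388146) = 1/(-470347 - 388146) = 1/(-858493) = -1/858493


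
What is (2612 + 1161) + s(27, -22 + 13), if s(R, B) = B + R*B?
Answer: 3521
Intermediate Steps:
s(R, B) = B + B*R
(2612 + 1161) + s(27, -22 + 13) = (2612 + 1161) + (-22 + 13)*(1 + 27) = 3773 - 9*28 = 3773 - 252 = 3521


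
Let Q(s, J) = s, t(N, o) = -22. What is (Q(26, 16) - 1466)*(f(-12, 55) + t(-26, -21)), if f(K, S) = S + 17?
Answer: -72000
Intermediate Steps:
f(K, S) = 17 + S
(Q(26, 16) - 1466)*(f(-12, 55) + t(-26, -21)) = (26 - 1466)*((17 + 55) - 22) = -1440*(72 - 22) = -1440*50 = -72000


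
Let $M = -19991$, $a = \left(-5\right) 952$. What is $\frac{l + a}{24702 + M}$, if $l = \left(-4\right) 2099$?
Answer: $- \frac{13156}{4711} \approx -2.7926$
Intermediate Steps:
$a = -4760$
$l = -8396$
$\frac{l + a}{24702 + M} = \frac{-8396 - 4760}{24702 - 19991} = - \frac{13156}{4711}$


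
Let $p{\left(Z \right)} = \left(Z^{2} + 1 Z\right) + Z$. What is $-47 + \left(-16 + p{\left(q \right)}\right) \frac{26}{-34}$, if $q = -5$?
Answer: $- \frac{786}{17} \approx -46.235$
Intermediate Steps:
$p{\left(Z \right)} = Z^{2} + 2 Z$ ($p{\left(Z \right)} = \left(Z^{2} + Z\right) + Z = \left(Z + Z^{2}\right) + Z = Z^{2} + 2 Z$)
$-47 + \left(-16 + p{\left(q \right)}\right) \frac{26}{-34} = -47 + \left(-16 - 5 \left(2 - 5\right)\right) \frac{26}{-34} = -47 + \left(-16 - -15\right) 26 \left(- \frac{1}{34}\right) = -47 + \left(-16 + 15\right) \left(- \frac{13}{17}\right) = -47 - - \frac{13}{17} = -47 + \frac{13}{17} = - \frac{786}{17}$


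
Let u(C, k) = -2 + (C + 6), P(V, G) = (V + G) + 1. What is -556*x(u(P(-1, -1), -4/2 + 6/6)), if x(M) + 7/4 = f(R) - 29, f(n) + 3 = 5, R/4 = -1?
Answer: 15985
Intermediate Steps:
R = -4 (R = 4*(-1) = -4)
f(n) = 2 (f(n) = -3 + 5 = 2)
P(V, G) = 1 + G + V (P(V, G) = (G + V) + 1 = 1 + G + V)
u(C, k) = 4 + C (u(C, k) = -2 + (6 + C) = 4 + C)
x(M) = -115/4 (x(M) = -7/4 + (2 - 29) = -7/4 - 27 = -115/4)
-556*x(u(P(-1, -1), -4/2 + 6/6)) = -556*(-115/4) = 15985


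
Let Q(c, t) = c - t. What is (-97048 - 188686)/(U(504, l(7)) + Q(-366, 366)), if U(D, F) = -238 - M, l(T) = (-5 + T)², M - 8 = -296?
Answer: 142867/341 ≈ 418.96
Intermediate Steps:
M = -288 (M = 8 - 296 = -288)
U(D, F) = 50 (U(D, F) = -238 - 1*(-288) = -238 + 288 = 50)
(-97048 - 188686)/(U(504, l(7)) + Q(-366, 366)) = (-97048 - 188686)/(50 + (-366 - 1*366)) = -285734/(50 + (-366 - 366)) = -285734/(50 - 732) = -285734/(-682) = -285734*(-1/682) = 142867/341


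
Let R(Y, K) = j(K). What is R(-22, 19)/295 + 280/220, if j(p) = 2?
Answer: 4152/3245 ≈ 1.2795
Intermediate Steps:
R(Y, K) = 2
R(-22, 19)/295 + 280/220 = 2/295 + 280/220 = 2*(1/295) + 280*(1/220) = 2/295 + 14/11 = 4152/3245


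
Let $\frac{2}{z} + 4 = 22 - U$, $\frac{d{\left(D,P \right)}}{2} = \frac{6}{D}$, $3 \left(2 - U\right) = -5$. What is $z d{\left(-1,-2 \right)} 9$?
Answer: $- \frac{648}{43} \approx -15.07$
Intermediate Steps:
$U = \frac{11}{3}$ ($U = 2 - - \frac{5}{3} = 2 + \frac{5}{3} = \frac{11}{3} \approx 3.6667$)
$d{\left(D,P \right)} = \frac{12}{D}$ ($d{\left(D,P \right)} = 2 \frac{6}{D} = \frac{12}{D}$)
$z = \frac{6}{43}$ ($z = \frac{2}{-4 + \left(22 - \frac{11}{3}\right)} = \frac{2}{-4 + \frac{55}{3}} = \frac{2}{\frac{43}{3}} = 2 \cdot \frac{3}{43} = \frac{6}{43} \approx 0.13953$)
$z d{\left(-1,-2 \right)} 9 = \frac{6 \frac{12}{-1}}{43} \cdot 9 = \frac{6 \cdot 12 \left(-1\right)}{43} \cdot 9 = \frac{6}{43} \left(-12\right) 9 = \left(- \frac{72}{43}\right) 9 = - \frac{648}{43}$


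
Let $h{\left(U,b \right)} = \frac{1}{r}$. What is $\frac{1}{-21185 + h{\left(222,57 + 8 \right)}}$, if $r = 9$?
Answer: $- \frac{9}{190664} \approx -4.7203 \cdot 10^{-5}$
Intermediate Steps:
$h{\left(U,b \right)} = \frac{1}{9}$
$\frac{1}{-21185 + h{\left(222,57 + 8 \right)}} = \frac{1}{-21185 + \frac{1}{9}} = \frac{1}{- \frac{190664}{9}} = - \frac{9}{190664}$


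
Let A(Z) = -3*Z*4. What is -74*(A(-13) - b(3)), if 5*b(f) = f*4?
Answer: -56832/5 ≈ -11366.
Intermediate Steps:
b(f) = 4*f/5 (b(f) = (f*4)/5 = (4*f)/5 = 4*f/5)
A(Z) = -12*Z
-74*(A(-13) - b(3)) = -74*(-12*(-13) - 4*3/5) = -74*(156 - 1*12/5) = -74*(156 - 12/5) = -74*768/5 = -56832/5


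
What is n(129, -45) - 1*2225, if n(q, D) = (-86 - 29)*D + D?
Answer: 2905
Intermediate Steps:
n(q, D) = -114*D (n(q, D) = -115*D + D = -114*D)
n(129, -45) - 1*2225 = -114*(-45) - 1*2225 = 5130 - 2225 = 2905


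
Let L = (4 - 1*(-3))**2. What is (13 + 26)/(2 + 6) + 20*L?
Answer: 7879/8 ≈ 984.88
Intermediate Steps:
L = 49 (L = (4 + 3)**2 = 7**2 = 49)
(13 + 26)/(2 + 6) + 20*L = (13 + 26)/(2 + 6) + 20*49 = 39/8 + 980 = 7879/8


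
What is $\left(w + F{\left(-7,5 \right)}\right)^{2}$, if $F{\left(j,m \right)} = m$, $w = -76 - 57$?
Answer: $16384$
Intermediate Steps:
$w = -133$
$\left(w + F{\left(-7,5 \right)}\right)^{2} = \left(-133 + 5\right)^{2} = \left(-128\right)^{2} = 16384$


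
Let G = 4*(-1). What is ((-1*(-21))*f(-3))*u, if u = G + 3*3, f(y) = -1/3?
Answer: -35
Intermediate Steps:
G = -4
f(y) = -1/3 (f(y) = -1*1/3 = -1/3)
u = 5 (u = -4 + 3*3 = -4 + 9 = 5)
((-1*(-21))*f(-3))*u = (-1*(-21)*(-1/3))*5 = (21*(-1/3))*5 = -7*5 = -35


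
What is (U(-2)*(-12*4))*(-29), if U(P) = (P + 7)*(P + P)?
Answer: -27840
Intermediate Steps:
U(P) = 2*P*(7 + P) (U(P) = (7 + P)*(2*P) = 2*P*(7 + P))
(U(-2)*(-12*4))*(-29) = ((2*(-2)*(7 - 2))*(-12*4))*(-29) = ((2*(-2)*5)*(-48))*(-29) = -20*(-48)*(-29) = 960*(-29) = -27840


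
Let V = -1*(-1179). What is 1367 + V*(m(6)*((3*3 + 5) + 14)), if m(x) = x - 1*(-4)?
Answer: 331487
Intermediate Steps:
m(x) = 4 + x (m(x) = x + 4 = 4 + x)
V = 1179
1367 + V*(m(6)*((3*3 + 5) + 14)) = 1367 + 1179*((4 + 6)*((3*3 + 5) + 14)) = 1367 + 1179*(10*((9 + 5) + 14)) = 1367 + 1179*(10*(14 + 14)) = 1367 + 1179*(10*28) = 1367 + 1179*280 = 1367 + 330120 = 331487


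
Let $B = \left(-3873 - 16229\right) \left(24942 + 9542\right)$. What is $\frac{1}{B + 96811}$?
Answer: $- \frac{1}{693100557} \approx -1.4428 \cdot 10^{-9}$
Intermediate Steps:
$B = -693197368$ ($B = \left(-20102\right) 34484 = -693197368$)
$\frac{1}{B + 96811} = \frac{1}{-693197368 + 96811} = \frac{1}{-693100557} = - \frac{1}{693100557}$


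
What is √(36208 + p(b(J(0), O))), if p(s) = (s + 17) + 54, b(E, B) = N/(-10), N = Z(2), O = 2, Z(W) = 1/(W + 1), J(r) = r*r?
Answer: √32651070/30 ≈ 190.47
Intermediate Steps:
J(r) = r²
Z(W) = 1/(1 + W)
N = ⅓ (N = 1/(1 + 2) = 1/3 = ⅓ ≈ 0.33333)
b(E, B) = -1/30 (b(E, B) = (⅓)/(-10) = (⅓)*(-⅒) = -1/30)
p(s) = 71 + s (p(s) = (17 + s) + 54 = 71 + s)
√(36208 + p(b(J(0), O))) = √(36208 + (71 - 1/30)) = √(36208 + 2129/30) = √(1088369/30) = √32651070/30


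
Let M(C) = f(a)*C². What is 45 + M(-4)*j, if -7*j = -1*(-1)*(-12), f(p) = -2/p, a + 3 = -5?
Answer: 363/7 ≈ 51.857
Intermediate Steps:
a = -8 (a = -3 - 5 = -8)
M(C) = C²/4 (M(C) = (-2/(-8))*C² = (-2*(-⅛))*C² = C²/4)
j = 12/7 (j = -(-1*(-1))*(-12)/7 = -(-12)/7 = -⅐*(-12) = 12/7 ≈ 1.7143)
45 + M(-4)*j = 45 + ((¼)*(-4)²)*(12/7) = 45 + ((¼)*16)*(12/7) = 45 + 4*(12/7) = 45 + 48/7 = 363/7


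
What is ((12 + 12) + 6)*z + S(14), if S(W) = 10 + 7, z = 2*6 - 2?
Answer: 317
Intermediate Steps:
z = 10 (z = 12 - 2 = 10)
S(W) = 17
((12 + 12) + 6)*z + S(14) = ((12 + 12) + 6)*10 + 17 = (24 + 6)*10 + 17 = 30*10 + 17 = 300 + 17 = 317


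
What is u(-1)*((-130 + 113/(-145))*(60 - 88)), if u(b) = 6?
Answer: 3185784/145 ≈ 21971.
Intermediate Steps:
u(-1)*((-130 + 113/(-145))*(60 - 88)) = 6*((-130 + 113/(-145))*(60 - 88)) = 6*((-130 + 113*(-1/145))*(-28)) = 6*((-130 - 113/145)*(-28)) = 6*(-18963/145*(-28)) = 6*(530964/145) = 3185784/145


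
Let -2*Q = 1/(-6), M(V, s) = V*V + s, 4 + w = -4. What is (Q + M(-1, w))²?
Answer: 6889/144 ≈ 47.840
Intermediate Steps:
w = -8 (w = -4 - 4 = -8)
M(V, s) = s + V² (M(V, s) = V² + s = s + V²)
Q = 1/12 (Q = -½/(-6) = -½*(-⅙) = 1/12 ≈ 0.083333)
(Q + M(-1, w))² = (1/12 + (-8 + (-1)²))² = (1/12 + (-8 + 1))² = (1/12 - 7)² = (-83/12)² = 6889/144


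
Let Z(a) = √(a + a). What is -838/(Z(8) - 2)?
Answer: -419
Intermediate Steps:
Z(a) = √2*√a (Z(a) = √(2*a) = √2*√a)
-838/(Z(8) - 2) = -838/(√2*√8 - 2) = -838/(√2*(2*√2) - 2) = -838/(4 - 2) = -838/2 = -838*½ = -419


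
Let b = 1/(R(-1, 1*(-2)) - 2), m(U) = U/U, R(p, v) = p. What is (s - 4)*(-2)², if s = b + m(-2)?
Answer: -40/3 ≈ -13.333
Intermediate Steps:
m(U) = 1
b = -⅓ (b = 1/(-1 - 2) = 1/(-3) = -⅓ ≈ -0.33333)
s = ⅔ (s = -⅓ + 1 = ⅔ ≈ 0.66667)
(s - 4)*(-2)² = (⅔ - 4)*(-2)² = -10/3*4 = -40/3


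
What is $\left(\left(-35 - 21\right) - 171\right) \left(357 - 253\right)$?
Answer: $-23608$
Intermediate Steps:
$\left(\left(-35 - 21\right) - 171\right) \left(357 - 253\right) = \left(\left(-35 - 21\right) - 171\right) 104 = \left(-56 - 171\right) 104 = \left(-227\right) 104 = -23608$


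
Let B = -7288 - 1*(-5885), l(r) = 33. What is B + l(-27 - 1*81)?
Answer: -1370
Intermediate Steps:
B = -1403 (B = -7288 + 5885 = -1403)
B + l(-27 - 1*81) = -1403 + 33 = -1370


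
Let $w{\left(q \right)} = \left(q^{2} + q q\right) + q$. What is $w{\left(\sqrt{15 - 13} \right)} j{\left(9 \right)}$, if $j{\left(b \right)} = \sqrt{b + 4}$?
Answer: $\sqrt{26} + 4 \sqrt{13} \approx 19.521$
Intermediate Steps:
$j{\left(b \right)} = \sqrt{4 + b}$
$w{\left(q \right)} = q + 2 q^{2}$ ($w{\left(q \right)} = \left(q^{2} + q^{2}\right) + q = 2 q^{2} + q = q + 2 q^{2}$)
$w{\left(\sqrt{15 - 13} \right)} j{\left(9 \right)} = \sqrt{15 - 13} \left(1 + 2 \sqrt{15 - 13}\right) \sqrt{4 + 9} = \sqrt{2} \left(1 + 2 \sqrt{2}\right) \sqrt{13} = \sqrt{26} \left(1 + 2 \sqrt{2}\right)$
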